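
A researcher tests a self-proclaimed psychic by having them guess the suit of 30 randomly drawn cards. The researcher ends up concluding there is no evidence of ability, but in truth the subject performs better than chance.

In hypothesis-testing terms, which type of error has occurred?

Type II error

The null hypothesis here is that the subject is guessing at random (p = 1/4).
'Concluding there is no evidence of ability' corresponds to failing to reject H₀.
H₀ was not rejected but H₀ is false — a Type II error (false negative).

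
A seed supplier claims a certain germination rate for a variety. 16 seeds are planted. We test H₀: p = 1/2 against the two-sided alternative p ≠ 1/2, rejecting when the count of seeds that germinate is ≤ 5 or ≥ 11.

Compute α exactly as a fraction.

6885/32768

Under H₀, S ~ Binomial(16, 1/2); α is the probability of landing in either tail, P(S ≤ 5) + P(S ≥ 11).
By symmetry, α = 2·P(S ≤ 5) = 2·(1 + 16 + 120 + 560 + 1820 + 4368)/65536 = 13770/65536 = 6885/32768.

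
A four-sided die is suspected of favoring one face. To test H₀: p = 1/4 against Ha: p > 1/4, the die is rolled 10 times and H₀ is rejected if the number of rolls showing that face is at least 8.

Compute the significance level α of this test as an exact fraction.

109/262144

The Type I error probability is α = P(Y ≥ 8) computed under H₀, where Y ~ Binomial(10, 1/4).
Summing C(10,j)(1/4)^j(3/4)^{10−j} for j = 8,…,10 gives 109/262144.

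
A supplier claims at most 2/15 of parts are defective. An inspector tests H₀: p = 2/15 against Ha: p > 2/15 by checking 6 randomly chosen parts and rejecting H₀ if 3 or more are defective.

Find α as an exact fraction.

α = P(reject H₀ | H₀ true) = P(Y ≥ 3 | p = 2/15), Y ~ Binomial(6, 2/15).
α = 1 − P(Y ≤ 2) = 1 − 2199197/2278125 = 78928/2278125.

78928/2278125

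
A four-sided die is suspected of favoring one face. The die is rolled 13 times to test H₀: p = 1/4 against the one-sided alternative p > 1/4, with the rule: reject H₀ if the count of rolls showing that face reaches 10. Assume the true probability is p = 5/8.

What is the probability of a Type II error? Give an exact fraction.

A Type II error is failing to reject when Ha holds: with p = 5/8, β = P(S ≤ 9).
Summing C(13,j)·(5/8)^j·(3/8)^{13-j} for j = 0..9 gives 107331531597/137438953472.

107331531597/137438953472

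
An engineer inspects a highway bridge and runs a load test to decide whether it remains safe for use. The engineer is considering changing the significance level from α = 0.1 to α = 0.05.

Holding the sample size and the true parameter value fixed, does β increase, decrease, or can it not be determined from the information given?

A smaller α moves the rejection region further into the tail. With the alternative true, more outcomes now fall outside the rejection region, so failing to reject becomes more likely.

It increases.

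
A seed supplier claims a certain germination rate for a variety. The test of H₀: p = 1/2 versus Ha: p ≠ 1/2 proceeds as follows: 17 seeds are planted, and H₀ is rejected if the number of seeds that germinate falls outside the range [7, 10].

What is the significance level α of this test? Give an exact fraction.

10889/32768

Under H₀, Y ~ Binomial(17, 1/2); α is the probability of landing in either tail, P(Y ≤ 6) + P(Y ≥ 11).
The two tails are symmetric, so α = 2·(1 + 17 + 136 + 680 + 2380 + 6188 + 12376)/2^17 = 43556/131072 = 10889/32768.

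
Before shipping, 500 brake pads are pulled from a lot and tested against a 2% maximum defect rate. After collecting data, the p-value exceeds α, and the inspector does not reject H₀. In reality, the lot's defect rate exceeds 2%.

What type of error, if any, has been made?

The conventional null hypothesis here is that the lot's defect rate is 2% (within specification).
H₀ was not rejected, but H₀ is actually false.
Failing to reject a false null hypothesis is a Type II error (false negative).

Type II error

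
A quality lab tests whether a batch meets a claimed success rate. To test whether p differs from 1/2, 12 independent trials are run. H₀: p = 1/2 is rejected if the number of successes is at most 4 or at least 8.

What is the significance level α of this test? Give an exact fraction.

397/1024

The significance level is the null-hypothesis probability of the rejection region {≤4} ∪ {≥8}.
The two tails are symmetric, so α = 2·(1 + 12 + 66 + 220 + 495)/2^12 = 1588/4096 = 397/1024.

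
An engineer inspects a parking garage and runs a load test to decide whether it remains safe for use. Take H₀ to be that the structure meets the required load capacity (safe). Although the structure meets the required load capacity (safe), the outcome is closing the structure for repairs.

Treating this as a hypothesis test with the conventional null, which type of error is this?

'Closing the structure for repairs' corresponds to rejecting H₀.
H₀ was rejected but H₀ is true — a Type I error (false positive).

Type I error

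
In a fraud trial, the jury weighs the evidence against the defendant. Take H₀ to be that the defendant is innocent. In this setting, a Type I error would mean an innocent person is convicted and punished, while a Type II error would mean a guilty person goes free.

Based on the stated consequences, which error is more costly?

The Type I consequence (an innocent person is convicted and punished) is more severe than the Type II consequence (a guilty person goes free).

Type I error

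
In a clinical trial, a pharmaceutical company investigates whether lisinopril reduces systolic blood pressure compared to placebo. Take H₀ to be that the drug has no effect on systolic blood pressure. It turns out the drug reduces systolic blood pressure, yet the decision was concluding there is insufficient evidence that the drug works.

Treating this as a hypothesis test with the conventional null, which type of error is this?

'Concluding there is insufficient evidence that the drug works' corresponds to failing to reject H₀.
H₀ was not rejected but H₀ is false — a Type II error (false negative).

Type II error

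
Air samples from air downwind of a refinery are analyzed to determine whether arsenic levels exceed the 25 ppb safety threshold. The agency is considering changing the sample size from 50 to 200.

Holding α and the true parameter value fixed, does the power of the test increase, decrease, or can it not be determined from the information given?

It increases.

Increasing n separates the H₀ and Ha sampling distributions, so under Ha fewer outcomes land in the acceptance region.
Since power = 1 − β and β decreases, power increases.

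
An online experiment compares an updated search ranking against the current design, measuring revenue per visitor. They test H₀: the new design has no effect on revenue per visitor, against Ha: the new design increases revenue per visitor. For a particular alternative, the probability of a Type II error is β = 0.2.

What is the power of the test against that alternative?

0.8

Power = 1 − β = 1 − 0.2 = 0.8.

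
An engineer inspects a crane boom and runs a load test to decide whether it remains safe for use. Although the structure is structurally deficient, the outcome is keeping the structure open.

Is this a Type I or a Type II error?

Type II error

The null hypothesis here is that the structure meets the required load capacity (safe).
'Keeping the structure open' corresponds to failing to reject H₀.
H₀ was not rejected but H₀ is false — a Type II error (false negative).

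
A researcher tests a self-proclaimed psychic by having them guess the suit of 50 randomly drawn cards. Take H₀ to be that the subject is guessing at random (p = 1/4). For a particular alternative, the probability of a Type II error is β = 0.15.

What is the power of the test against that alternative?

0.85

Power = 1 − β = 1 − 0.15 = 0.85.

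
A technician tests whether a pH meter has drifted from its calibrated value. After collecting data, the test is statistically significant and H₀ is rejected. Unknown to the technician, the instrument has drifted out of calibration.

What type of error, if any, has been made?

The conventional null hypothesis here is that the instrument is correctly calibrated.
The test rejected a false H₀ — the decision matches the true state.

No error — this is a correct decision.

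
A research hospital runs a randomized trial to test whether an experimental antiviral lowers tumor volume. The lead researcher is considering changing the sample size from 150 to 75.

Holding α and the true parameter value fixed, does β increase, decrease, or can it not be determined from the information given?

It increases.

With less data the test statistic is noisier; under Ha, more outcomes land inside the acceptance region.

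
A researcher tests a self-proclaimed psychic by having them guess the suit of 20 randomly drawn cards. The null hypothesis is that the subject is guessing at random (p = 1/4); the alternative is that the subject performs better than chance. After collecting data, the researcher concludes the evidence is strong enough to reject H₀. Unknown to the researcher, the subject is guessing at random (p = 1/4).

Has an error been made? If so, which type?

Type I error

H₀ was rejected, but H₀ is actually true.
Rejecting a true null hypothesis is a Type I error (false positive).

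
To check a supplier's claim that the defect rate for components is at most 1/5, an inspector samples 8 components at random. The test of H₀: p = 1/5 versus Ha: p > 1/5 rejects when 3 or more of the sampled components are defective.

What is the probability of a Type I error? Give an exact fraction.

The significance level is the probability, assuming p = 1/5, of seeing 3 or more defectives in 8 draws.
α = 1 − P(X ≤ 2) = 1 − 311296/390625 = 79329/390625.

79329/390625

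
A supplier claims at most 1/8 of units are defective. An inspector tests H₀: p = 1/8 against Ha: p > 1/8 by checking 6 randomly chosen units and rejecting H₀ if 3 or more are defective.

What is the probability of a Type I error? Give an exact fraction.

3819/131072

α = P(reject H₀ | H₀ true) = P(Y ≥ 3 | p = 1/8), Y ~ Binomial(6, 1/8).
α = 1 − P(Y ≤ 2) = 1 − 127253/131072 = 3819/131072.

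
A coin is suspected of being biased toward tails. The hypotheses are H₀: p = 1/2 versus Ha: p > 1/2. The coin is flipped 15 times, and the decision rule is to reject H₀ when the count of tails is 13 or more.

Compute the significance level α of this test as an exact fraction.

121/32768

Under H₀, Y ~ Binomial(15, 1/2), and α = P(Y ≥ 13).
Summing the upper tail: (105 + 15 + 1) / 2^15 = 121/32768.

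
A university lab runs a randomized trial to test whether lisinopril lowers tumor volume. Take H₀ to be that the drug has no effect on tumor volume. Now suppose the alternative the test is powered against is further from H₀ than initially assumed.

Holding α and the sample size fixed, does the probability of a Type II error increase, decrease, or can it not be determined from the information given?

A bigger departure from H₀ is easier for the test to detect, so it fails to reject less often.

It decreases.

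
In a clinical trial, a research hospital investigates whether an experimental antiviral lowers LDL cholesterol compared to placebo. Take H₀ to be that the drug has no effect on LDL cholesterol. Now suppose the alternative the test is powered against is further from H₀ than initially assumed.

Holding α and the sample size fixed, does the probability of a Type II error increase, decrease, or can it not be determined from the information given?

The further the true parameter sits from the null value, the more of the Ha sampling distribution falls in the rejection region.

It decreases.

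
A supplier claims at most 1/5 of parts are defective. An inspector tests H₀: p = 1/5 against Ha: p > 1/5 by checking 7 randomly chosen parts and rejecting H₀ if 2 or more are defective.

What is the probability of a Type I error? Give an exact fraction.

33069/78125

The significance level is the probability, assuming p = 1/5, of seeing 2 or more defectives in 7 draws.
Computing the lower-tail complement: 1 − 45056/78125 = 33069/78125.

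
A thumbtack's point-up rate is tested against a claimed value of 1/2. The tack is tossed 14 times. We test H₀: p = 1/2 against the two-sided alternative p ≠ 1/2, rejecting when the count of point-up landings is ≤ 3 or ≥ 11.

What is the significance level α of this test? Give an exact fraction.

235/4096

Under H₀, S ~ Binomial(14, 1/2); α is the probability of landing in either tail, P(S ≤ 3) + P(S ≥ 11).
By symmetry, α = 2·P(S ≤ 3) = 2·(1 + 14 + 91 + 364)/16384 = 940/16384 = 235/4096.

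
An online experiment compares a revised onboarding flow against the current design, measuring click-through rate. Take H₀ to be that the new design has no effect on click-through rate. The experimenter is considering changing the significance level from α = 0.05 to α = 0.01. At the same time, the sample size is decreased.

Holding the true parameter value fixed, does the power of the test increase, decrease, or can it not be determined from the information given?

Tightening α shrinks the rejection region. When Ha holds, fewer sample outcomes clear the stricter threshold, so more fall in the acceptance region. With less data the test statistic is noisier; under Ha, more outcomes land inside the acceptance region. Both changes push β in the same direction.
Since power = 1 − β and β increases, power decreases.

It decreases.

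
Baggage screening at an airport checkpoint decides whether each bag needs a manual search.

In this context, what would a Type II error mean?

With the conventional null hypothesis that the bag contains no prohibited items:
A Type II error is failing to reject H₀ when H₀ is false.
Here that means letting the bag through when actually the bag contains a prohibited item.

A Type II error would mean concluding that the bag contains no prohibited items (or at least failing to establish that the bag contains a prohibited item) when in fact the bag contains a prohibited item.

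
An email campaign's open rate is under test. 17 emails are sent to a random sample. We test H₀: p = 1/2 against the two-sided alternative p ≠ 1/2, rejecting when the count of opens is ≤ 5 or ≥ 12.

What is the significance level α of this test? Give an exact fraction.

4701/32768

α = P(K ≤ 5 or K ≥ 12 | p = 1/2), K ~ Binomial(17, 1/2).
By symmetry, α = 2·P(K ≤ 5) = 2·(1 + 17 + 136 + 680 + 2380 + 6188)/131072 = 18804/131072 = 4701/32768.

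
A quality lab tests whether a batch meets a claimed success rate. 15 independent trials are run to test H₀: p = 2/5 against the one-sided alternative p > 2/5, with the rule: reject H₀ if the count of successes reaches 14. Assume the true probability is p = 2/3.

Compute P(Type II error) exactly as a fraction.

β = P(fail to reject H₀ | Ha true) = P(Y ≤ 13 | p = 2/3), Y ~ Binomial(15, 2/3).
Summing C(15,j)·(2/3)^j·(1/3)^{15-j} for j = 0..13 gives 14070379/14348907.

14070379/14348907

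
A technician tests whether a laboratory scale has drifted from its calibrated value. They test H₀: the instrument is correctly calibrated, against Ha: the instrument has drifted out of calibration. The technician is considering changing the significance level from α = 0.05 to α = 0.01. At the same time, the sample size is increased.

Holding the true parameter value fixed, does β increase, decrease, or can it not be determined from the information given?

The first change alone would make β increase; the second alone would make β decrease. Which effect dominates depends on the magnitudes, which are not given.

Cannot be determined from the information given.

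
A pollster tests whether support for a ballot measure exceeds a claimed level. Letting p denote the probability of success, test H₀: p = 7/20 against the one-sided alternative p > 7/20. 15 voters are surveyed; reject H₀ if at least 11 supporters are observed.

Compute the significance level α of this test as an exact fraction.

92780127412372743/32768000000000000000

The Type I error probability is α = P(Y ≥ 11) computed under H₀, where Y ~ Binomial(15, 7/20).
Summing C(15,j)(7/20)^j(13/20)^{15−j} for j = 11,…,15 gives 92780127412372743/32768000000000000000.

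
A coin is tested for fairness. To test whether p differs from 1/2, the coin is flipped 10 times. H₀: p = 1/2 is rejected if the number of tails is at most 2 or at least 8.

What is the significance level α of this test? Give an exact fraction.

The significance level is the null-hypothesis probability of the rejection region {≤2} ∪ {≥8}.
The two tails are symmetric, so α = 2·(1 + 10 + 45)/2^10 = 112/1024 = 7/64.

7/64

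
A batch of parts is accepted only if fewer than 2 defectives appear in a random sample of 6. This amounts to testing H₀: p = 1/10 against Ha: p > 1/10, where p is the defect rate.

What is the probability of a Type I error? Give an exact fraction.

22853/200000

The significance level is the probability, assuming p = 1/10, of seeing 2 or more defectives in 6 draws.
Via the complement, α = 1 − Σ_{j=0}^{1} C(6,j)(1/10)^j(9/10)^{6-j} = 22853/200000.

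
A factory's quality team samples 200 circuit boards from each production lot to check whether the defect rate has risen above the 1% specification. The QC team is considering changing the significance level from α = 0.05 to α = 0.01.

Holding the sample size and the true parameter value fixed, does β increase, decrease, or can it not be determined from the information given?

Tightening α shrinks the rejection region. When Ha holds, fewer sample outcomes clear the stricter threshold, so more fall in the acceptance region.

It increases.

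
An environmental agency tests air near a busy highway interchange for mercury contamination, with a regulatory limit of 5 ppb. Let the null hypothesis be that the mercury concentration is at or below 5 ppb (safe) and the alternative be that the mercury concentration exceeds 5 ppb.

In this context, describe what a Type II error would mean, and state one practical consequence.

A Type II error is failing to reject H₀ when H₀ is false.
Here that means certifying the site as safe when actually the mercury concentration exceeds 5 ppb.

A Type II error would mean concluding that the mercury concentration is at or below 5 ppb (safe) (or at least failing to establish that the mercury concentration exceeds 5 ppb) when in fact the mercury concentration exceeds 5 ppb. Consequence: a site with unsafe mercury levels is certified clean, and people continue to be exposed.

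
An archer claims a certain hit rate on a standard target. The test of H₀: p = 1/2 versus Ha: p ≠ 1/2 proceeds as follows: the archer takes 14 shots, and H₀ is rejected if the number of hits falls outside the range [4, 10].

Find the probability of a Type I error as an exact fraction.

235/4096

Under H₀, X ~ Binomial(14, 1/2); α is the probability of landing in either tail, P(X ≤ 3) + P(X ≥ 11).
The two tails are symmetric, so α = 2·(1 + 14 + 91 + 364)/2^14 = 940/16384 = 235/4096.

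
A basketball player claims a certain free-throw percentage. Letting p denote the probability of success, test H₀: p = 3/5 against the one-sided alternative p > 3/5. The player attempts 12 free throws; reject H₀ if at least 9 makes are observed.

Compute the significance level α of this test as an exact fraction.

11002797/48828125

The Type I error probability is α = P(S ≥ 9) computed under H₀, where S ~ Binomial(12, 3/5).
Adding the binomial terms for j = 9 through 12 with p = 3/5 yields 11002797/48828125.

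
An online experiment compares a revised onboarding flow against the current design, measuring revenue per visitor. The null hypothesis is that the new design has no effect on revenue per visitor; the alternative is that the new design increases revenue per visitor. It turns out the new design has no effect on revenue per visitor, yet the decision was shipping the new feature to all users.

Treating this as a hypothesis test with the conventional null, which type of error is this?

Type I error

'Shipping the new feature to all users' corresponds to rejecting H₀.
H₀ was rejected but H₀ is true — a Type I error (false positive).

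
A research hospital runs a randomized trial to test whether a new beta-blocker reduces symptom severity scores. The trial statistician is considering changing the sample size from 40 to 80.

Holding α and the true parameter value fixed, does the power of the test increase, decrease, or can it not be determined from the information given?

More data shrinks sampling variability; the test statistic under Ha concentrates further from the null value, making rejection more likely.
Since power = 1 − β and β decreases, power increases.

It increases.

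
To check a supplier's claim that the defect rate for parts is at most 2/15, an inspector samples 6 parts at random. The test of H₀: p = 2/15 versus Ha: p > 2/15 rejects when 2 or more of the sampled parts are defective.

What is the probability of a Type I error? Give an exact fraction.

84332/455625

α = P(reject H₀ | H₀ true) = P(S ≥ 2 | p = 2/15), S ~ Binomial(6, 2/15).
Via the complement, α = 1 − Σ_{j=0}^{1} C(6,j)(2/15)^j(13/15)^{6-j} = 84332/455625.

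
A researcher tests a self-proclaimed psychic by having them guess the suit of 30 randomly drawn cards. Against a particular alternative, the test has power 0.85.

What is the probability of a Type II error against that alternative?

Power = 1 − β, so β = 1 − 0.85 = 0.15.

0.15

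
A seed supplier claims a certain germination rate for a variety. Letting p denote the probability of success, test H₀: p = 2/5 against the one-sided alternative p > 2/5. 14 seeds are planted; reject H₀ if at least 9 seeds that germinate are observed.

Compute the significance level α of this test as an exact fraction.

355950592/6103515625

Under H₀, Y ~ Binomial(14, 2/5), and α = P(Y ≥ 9).
Adding the binomial terms for j = 9 through 14 with p = 2/5 yields 355950592/6103515625.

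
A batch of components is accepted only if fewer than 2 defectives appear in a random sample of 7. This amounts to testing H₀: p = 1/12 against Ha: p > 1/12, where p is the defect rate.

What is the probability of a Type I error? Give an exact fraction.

Under H₀, X ~ Binomial(7, 1/12); the Type I error rate is P(X ≥ 2).
Computing the lower-tail complement: 1 − 1771561/1990656 = 219095/1990656.

219095/1990656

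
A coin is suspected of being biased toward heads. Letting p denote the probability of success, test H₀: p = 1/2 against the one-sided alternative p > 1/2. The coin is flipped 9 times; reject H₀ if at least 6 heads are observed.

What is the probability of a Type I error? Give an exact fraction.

The Type I error probability is α = P(X ≥ 6) computed under H₀, where X ~ Binomial(9, 1/2).
That's C(9,6) + C(9,7) + C(9,8) + C(9,9) over 2^9, i.e. (84 + 36 + 9 + 1)/512 = 130/512 = 65/256.

65/256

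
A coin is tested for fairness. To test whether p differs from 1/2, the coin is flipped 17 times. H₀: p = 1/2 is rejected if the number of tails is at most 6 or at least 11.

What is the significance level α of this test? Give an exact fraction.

10889/32768

The significance level is the null-hypothesis probability of the rejection region {≤6} ∪ {≥11}.
The two tails are symmetric, so α = 2·(1 + 17 + 136 + 680 + 2380 + 6188 + 12376)/2^17 = 43556/131072 = 10889/32768.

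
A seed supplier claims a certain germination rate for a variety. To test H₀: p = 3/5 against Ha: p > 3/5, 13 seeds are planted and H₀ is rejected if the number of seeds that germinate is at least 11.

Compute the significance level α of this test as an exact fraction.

70681653/1220703125

Under H₀, X ~ Binomial(13, 3/5), and α = P(X ≥ 11).
Summing C(13,j)(3/5)^j(2/5)^{13−j} for j = 11,…,13 gives 70681653/1220703125.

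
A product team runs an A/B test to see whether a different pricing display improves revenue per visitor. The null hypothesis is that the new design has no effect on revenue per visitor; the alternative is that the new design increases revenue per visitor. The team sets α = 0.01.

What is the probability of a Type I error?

The significance level α is, by definition, the probability of a Type I error — P(reject H₀ | H₀ true).

0.01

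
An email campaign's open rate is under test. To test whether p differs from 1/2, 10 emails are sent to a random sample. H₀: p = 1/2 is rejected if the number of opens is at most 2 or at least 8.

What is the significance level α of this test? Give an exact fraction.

Under H₀, Y ~ Binomial(10, 1/2); α is the probability of landing in either tail, P(Y ≤ 2) + P(Y ≥ 8).
Each tail has probability (1 + 10 + 45)/1024; doubling gives α = 112/1024 = 7/64.

7/64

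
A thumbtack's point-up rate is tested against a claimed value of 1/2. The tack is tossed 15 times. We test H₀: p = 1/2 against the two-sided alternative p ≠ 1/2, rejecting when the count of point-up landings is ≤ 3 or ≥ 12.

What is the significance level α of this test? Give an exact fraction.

Under H₀, K ~ Binomial(15, 1/2); α is the probability of landing in either tail, P(K ≤ 3) + P(K ≥ 12).
The two tails are symmetric, so α = 2·(1 + 15 + 105 + 455)/2^15 = 1152/32768 = 9/256.

9/256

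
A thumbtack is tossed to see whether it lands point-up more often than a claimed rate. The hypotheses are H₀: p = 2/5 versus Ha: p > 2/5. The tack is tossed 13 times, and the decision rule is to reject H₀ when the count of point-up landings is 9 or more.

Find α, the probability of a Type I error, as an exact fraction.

α = P(reject H₀ | H₀ true) = P(S ≥ 9 | p = 2/5), with S ~ Binomial(13, 2/5).
Adding the binomial terms for j = 9 through 13 with p = 2/5 yields 7833088/244140625.

7833088/244140625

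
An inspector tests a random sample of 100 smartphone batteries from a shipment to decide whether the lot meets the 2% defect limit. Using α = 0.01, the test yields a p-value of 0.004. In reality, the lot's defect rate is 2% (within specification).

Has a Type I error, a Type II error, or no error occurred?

The conventional null hypothesis is that the lot's defect rate is 2% (within specification).
Since p = 0.004 < α = 0.01, H₀ is rejected.
H₀ is true (actually the lot's defect rate is 2% (within specification)).
Rejecting a true H₀ is a Type I error.

Type I error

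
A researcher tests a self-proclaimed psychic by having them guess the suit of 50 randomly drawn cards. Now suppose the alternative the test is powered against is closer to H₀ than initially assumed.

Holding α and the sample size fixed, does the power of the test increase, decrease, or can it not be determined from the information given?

A smaller true effect puts the Ha sampling distribution closer to H₀, so more of it falls in the non-rejection region.
Since power = 1 − β and β increases, power decreases.

It decreases.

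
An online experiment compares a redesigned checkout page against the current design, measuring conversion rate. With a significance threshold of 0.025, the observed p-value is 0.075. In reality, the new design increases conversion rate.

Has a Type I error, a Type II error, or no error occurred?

The conventional null hypothesis is that the new design has no effect on conversion rate.
Since p = 0.075 ≥ α = 0.025, H₀ is not rejected.
H₀ is false (actually the new design increases conversion rate).
Failing to reject a false H₀ is a Type II error.

Type II error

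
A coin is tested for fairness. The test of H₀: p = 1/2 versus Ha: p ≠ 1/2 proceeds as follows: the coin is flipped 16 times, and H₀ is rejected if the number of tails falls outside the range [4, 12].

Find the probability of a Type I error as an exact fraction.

α = P(K ≤ 3 or K ≥ 13 | p = 1/2), K ~ Binomial(16, 1/2).
The two tails are symmetric, so α = 2·(1 + 16 + 120 + 560)/2^16 = 1394/65536 = 697/32768.

697/32768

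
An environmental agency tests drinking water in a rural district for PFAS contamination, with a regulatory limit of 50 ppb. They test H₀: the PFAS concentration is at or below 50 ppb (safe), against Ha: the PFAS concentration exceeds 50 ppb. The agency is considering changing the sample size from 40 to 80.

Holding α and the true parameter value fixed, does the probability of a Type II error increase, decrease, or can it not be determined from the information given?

It decreases.

A larger sample reduces the standard error, pulling the sampling distribution under Ha further from the non-rejection region.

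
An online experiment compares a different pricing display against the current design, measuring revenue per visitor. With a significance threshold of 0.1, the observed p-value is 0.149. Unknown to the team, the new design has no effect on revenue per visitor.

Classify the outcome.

The conventional null hypothesis is that the new design has no effect on revenue per visitor.
Since p = 0.149 ≥ α = 0.1, H₀ is not rejected.
H₀ is true (actually the new design has no effect on revenue per visitor).
The decision matches the true state — no error.

Neither — the decision is correct.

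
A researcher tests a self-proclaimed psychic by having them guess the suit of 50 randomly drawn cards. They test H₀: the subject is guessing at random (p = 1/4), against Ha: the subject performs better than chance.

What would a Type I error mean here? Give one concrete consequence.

A Type I error is rejecting H₀ when H₀ is true.
Here that means concluding the subject has some ability beyond chance when actually the subject is guessing at random (p = 1/4).

A Type I error would mean concluding that the subject performs better than chance when in fact the subject is guessing at random (p = 1/4). Consequence: a lucky guesser is credited with psychic ability.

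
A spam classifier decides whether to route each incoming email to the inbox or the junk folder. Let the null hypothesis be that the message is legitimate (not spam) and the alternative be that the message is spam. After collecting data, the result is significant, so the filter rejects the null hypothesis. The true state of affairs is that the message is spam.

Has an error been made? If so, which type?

Neither — the decision is correct.

The test rejected a false H₀ — the decision matches the true state.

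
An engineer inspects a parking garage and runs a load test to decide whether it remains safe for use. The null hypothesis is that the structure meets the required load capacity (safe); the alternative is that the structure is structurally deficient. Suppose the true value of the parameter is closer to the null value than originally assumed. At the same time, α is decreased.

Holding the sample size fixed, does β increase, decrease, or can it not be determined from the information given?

It increases.

A smaller true effect puts the Ha sampling distribution closer to H₀, so more of it falls in the non-rejection region. A smaller α moves the rejection region further into the tail. With the alternative true, more outcomes now fall outside the rejection region, so failing to reject becomes more likely. Both changes push β in the same direction.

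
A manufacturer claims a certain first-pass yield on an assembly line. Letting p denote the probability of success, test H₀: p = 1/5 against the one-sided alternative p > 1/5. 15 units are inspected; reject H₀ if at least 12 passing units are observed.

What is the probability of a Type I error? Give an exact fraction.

30861/30517578125

The Type I error probability is α = P(X ≥ 12) computed under H₀, where X ~ Binomial(15, 1/5).
Adding the binomial terms for j = 12 through 15 with p = 1/5 yields 30861/30517578125.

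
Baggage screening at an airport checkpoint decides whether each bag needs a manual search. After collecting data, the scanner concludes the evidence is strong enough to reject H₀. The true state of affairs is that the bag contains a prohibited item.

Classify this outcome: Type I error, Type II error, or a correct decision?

Neither — the decision is correct.

The conventional null hypothesis here is that the bag contains no prohibited items.
The test rejected a false H₀ — the decision matches the true state.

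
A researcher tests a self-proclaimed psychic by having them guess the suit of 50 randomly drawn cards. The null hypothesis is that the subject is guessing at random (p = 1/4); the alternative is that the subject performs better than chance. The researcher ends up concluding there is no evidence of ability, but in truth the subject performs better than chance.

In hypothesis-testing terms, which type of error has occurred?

'Concluding there is no evidence of ability' corresponds to failing to reject H₀.
H₀ was not rejected but H₀ is false — a Type II error (false negative).

Type II error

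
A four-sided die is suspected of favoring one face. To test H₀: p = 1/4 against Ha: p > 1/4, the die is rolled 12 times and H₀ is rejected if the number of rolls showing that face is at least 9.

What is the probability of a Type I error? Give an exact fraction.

6571/16777216

Under H₀, X ~ Binomial(12, 1/4), and α = P(X ≥ 9).
Adding the binomial terms for j = 9 through 12 with p = 1/4 yields 6571/16777216.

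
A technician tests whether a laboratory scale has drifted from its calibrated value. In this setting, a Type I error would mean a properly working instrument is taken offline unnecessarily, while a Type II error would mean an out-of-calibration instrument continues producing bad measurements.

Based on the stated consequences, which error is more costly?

The Type II consequence (an out-of-calibration instrument continues producing bad measurements) is more severe than the Type I consequence (a properly working instrument is taken offline unnecessarily).

Type II error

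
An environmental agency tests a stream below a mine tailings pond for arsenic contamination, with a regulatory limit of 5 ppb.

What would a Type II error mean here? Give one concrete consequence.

With the conventional null hypothesis that the arsenic concentration is at or below 5 ppb (safe):
A Type II error is failing to reject H₀ when H₀ is false.
Here that means certifying the site as safe when actually the arsenic concentration exceeds 5 ppb.

A Type II error would mean concluding that the arsenic concentration is at or below 5 ppb (safe) (or at least failing to establish that the arsenic concentration exceeds 5 ppb) when in fact the arsenic concentration exceeds 5 ppb. Consequence: a site with unsafe arsenic levels is certified clean, and people continue to be exposed.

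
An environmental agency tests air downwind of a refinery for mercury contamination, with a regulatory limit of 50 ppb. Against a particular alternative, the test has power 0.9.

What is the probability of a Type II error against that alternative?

Power = 1 − β, so β = 1 − 0.9 = 0.1.

0.1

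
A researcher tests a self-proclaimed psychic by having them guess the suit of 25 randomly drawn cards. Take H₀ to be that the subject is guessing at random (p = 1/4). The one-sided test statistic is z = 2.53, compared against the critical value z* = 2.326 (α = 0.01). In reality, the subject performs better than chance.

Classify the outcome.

Neither — the decision is correct.

Since z = 2.53 > z* = 2.326, H₀ is rejected.
H₀ is false (actually the subject performs better than chance).
The decision matches the true state — no error.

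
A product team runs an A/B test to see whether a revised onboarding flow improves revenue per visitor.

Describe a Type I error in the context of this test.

A Type I error would mean concluding that the new design increases revenue per visitor when in fact the new design has no effect on revenue per visitor.

With the conventional null hypothesis that the new design has no effect on revenue per visitor:
A Type I error is rejecting H₀ when H₀ is true.
Here that means shipping the new feature to all users when actually the new design has no effect on revenue per visitor.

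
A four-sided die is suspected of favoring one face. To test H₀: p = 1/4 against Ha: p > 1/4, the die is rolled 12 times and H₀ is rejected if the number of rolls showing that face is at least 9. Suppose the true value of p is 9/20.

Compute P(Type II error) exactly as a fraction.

790057068555953/819200000000000

β = P(fail to reject H₀ | Ha true) = P(S ≤ 8 | p = 9/20), S ~ Binomial(12, 9/20).
Adding the binomial probabilities P(S=0)+…+P(S=8) at p = 9/20 gives 790057068555953/819200000000000.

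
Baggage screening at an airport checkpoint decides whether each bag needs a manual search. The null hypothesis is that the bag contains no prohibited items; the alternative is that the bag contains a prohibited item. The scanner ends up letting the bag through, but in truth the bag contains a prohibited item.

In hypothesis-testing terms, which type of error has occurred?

Type II error

'Letting the bag through' corresponds to failing to reject H₀.
H₀ was not rejected but H₀ is false — a Type II error (false negative).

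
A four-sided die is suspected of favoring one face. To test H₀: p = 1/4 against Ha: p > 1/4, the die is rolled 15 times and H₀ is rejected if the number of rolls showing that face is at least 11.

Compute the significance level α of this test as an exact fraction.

123841/1073741824

Under H₀, S ~ Binomial(15, 1/4), and α = P(S ≥ 11).
Summing C(15,j)(1/4)^j(3/4)^{15−j} for j = 11,…,15 gives 123841/1073741824.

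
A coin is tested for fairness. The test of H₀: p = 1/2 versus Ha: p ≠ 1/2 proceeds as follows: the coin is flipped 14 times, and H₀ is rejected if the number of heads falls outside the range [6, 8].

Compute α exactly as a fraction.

α = P(S ≤ 5 or S ≥ 9 | p = 1/2), S ~ Binomial(14, 1/2).
Each tail has probability (1 + 14 + 91 + 364 + 1001 + 2002)/16384; doubling gives α = 6946/16384 = 3473/8192.

3473/8192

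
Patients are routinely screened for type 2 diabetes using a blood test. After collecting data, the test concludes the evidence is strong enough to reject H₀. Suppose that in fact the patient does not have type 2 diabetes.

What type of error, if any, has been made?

Type I error

The conventional null hypothesis here is that the patient does not have type 2 diabetes.
H₀ was rejected, but H₀ is actually true.
Rejecting a true null hypothesis is a Type I error (false positive).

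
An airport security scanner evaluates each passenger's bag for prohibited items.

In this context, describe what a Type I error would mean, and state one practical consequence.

A Type I error would mean concluding that the bag contains a prohibited item when in fact the bag contains no prohibited items. Consequence: a harmless bag is searched, delaying the passenger.

With the conventional null hypothesis that the bag contains no prohibited items:
A Type I error is rejecting H₀ when H₀ is true.
Here that means flagging the bag for a manual search when actually the bag contains no prohibited items.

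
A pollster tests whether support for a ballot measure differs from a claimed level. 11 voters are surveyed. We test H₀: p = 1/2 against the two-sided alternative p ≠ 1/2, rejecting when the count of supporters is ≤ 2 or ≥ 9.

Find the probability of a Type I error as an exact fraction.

67/1024

Under H₀, K ~ Binomial(11, 1/2); α is the probability of landing in either tail, P(K ≤ 2) + P(K ≥ 9).
Each tail has probability (1 + 11 + 55)/2048; doubling gives α = 134/2048 = 67/1024.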